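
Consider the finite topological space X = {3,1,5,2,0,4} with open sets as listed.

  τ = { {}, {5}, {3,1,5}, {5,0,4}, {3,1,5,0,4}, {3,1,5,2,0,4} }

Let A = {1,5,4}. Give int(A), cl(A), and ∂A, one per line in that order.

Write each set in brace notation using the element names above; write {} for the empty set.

int(A) = {5}
cl(A)  = {3,1,5,2,0,4}
∂A     = {3,1,2,0,4}

U open, U⊆A: {}, {5}. int(A) = ⋃ = {5}
X∖A={3,2,0}, int(X∖A)={}, hence cl(A)={3,1,5,2,0,4}
∂A: remove int from cl → {3,1,2,0,4}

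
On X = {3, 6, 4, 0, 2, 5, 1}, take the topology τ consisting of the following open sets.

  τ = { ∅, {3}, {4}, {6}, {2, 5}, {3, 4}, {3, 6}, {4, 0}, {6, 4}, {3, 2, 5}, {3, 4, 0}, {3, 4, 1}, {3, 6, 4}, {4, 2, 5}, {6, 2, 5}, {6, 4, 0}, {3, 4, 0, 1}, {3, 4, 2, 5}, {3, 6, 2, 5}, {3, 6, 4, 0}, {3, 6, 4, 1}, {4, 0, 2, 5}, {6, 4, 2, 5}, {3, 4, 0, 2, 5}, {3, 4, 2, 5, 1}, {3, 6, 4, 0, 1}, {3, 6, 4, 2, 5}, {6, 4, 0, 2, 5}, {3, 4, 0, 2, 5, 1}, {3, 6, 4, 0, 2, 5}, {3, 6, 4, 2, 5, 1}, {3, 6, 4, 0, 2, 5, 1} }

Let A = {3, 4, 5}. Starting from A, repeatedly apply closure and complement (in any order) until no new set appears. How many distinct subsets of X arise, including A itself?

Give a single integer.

8

X∖A={6, 0, 2, 1}, int(X∖A)={6}, hence cl(A)={3, 4, 0, 2, 5, 1}
Orbit (k=closure, c=complement):
  1. A     = {3, 4, 5}
  2. kA    = {3, 4, 0, 2, 5, 1}
  3. cA    = {6, 0, 2, 1}
  4. ckA   = {6}
  5. kcA   = {6, 0, 2, 5, 1}
  6. ckcA  = {3, 4}
  7. kckcA = {3, 4, 0, 1}
  8. ckckcA = {6, 2, 5}
(closed under both — stop)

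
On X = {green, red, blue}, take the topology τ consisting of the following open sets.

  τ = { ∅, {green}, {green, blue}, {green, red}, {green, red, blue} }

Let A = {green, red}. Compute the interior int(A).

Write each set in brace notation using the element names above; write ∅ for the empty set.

{green, red}

opens ⊆ A: ∅, {green}, {green, red}; union → int = {green, red}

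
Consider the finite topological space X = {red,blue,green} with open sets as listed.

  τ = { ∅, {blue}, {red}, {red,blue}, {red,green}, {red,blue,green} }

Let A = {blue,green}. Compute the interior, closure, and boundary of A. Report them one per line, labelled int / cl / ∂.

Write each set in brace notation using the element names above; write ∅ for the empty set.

interior: largest open inside A is {blue} (from ∅, {blue})
cl via duality: int({red}) = {red}, so X∖{red} = {blue,green}
cl∖int = {green}

int(A) = {blue}
cl(A)  = {blue,green}
∂A     = {green}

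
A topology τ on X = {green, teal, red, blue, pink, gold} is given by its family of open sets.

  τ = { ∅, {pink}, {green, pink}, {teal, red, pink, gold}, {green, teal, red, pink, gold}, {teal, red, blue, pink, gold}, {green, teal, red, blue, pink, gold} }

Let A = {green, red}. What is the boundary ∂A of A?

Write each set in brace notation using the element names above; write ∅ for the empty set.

open subsets of A: ∅; so int(A) = ∅
closure: X∖int(X∖A) = X∖{pink} = {green, teal, red, blue, gold}
∂A = {green, teal, red, blue, gold} minus ∅ = {green, teal, red, blue, gold}

{green, teal, red, blue, gold}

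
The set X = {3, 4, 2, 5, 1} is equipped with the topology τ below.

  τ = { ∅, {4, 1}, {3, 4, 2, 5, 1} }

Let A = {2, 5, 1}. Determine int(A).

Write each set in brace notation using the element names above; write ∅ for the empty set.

opens ⊆ A: ∅; union → int = ∅

∅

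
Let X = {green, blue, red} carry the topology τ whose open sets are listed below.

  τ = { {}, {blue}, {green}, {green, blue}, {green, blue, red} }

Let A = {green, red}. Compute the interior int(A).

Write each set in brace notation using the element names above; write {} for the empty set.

{green}

opens ⊆ A: {}, {green}; union → int = {green}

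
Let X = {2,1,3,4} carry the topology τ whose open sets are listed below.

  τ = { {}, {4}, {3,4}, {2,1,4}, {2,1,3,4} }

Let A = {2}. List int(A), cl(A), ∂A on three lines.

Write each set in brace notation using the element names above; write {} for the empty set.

interior: largest open inside A is {} (from {})
cl via duality: int({1,3,4}) = {3,4}, so X∖{3,4} = {2,1}
cl∖int = {2,1}

int(A) = {}
cl(A)  = {2,1}
∂A     = {2,1}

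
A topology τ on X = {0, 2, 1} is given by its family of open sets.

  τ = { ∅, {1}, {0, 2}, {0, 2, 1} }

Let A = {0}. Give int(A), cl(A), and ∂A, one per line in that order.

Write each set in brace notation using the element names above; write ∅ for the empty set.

interior: largest open inside A is ∅ (from ∅)
cl via duality: int({2, 1}) = {1}, so X∖{1} = {0, 2}
cl∖int = {0, 2}

int(A) = ∅
cl(A)  = {0, 2}
∂A     = {0, 2}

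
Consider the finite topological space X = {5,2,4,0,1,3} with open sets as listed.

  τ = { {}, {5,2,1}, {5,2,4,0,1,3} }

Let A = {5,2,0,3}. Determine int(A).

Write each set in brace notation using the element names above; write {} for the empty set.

{}

interior: largest open inside A is {} (from {})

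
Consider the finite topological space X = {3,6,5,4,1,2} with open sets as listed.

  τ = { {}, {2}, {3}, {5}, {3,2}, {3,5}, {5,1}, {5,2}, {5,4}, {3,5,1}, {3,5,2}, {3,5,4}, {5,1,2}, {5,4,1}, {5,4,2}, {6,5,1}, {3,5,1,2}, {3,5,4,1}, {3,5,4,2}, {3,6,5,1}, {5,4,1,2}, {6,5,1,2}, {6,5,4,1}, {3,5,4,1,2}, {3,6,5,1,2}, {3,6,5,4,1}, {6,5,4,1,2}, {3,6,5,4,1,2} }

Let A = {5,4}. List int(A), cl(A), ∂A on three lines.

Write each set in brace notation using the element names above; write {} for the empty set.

U open, U⊆A: {}, {5}, {5,4}. int(A) = ⋃ = {5,4}
X∖A={3,6,1,2}, int(X∖A)={3,2}, hence cl(A)={6,5,4,1}
∂A: remove int from cl → {6,1}

int(A) = {5,4}
cl(A)  = {6,5,4,1}
∂A     = {6,1}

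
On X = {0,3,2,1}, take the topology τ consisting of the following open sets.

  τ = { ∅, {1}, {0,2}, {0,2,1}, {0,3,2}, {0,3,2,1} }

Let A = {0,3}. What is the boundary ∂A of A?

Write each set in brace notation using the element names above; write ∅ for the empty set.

{0,3,2}

interior: largest open inside A is ∅ (from ∅)
cl via duality: int({2,1}) = {1}, so X∖{1} = {0,3,2}
cl∖int = {0,3,2}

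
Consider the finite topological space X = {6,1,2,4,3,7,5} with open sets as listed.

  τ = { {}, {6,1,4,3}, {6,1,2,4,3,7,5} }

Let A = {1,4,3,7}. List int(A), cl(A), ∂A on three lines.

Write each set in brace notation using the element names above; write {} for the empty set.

int(A) = {}
cl(A)  = {6,1,2,4,3,7,5}
∂A     = {6,1,2,4,3,7,5}

open subsets of A: {}; so int(A) = {}
closure: X∖int(X∖A) = X∖{} = {6,1,2,4,3,7,5}
∂A = {6,1,2,4,3,7,5} minus {} = {6,1,2,4,3,7,5}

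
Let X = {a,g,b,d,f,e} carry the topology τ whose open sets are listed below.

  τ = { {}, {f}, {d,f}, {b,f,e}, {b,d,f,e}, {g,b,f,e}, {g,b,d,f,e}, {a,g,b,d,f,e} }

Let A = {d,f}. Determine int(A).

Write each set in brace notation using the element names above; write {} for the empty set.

interior: largest open inside A is {d,f} (from {}, {f}, {d,f})

{d,f}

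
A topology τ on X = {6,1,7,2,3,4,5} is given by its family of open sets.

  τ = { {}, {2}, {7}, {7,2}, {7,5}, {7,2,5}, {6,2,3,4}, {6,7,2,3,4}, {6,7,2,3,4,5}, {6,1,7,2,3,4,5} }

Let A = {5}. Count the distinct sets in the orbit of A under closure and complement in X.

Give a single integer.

complement {6,1,7,2,3,4}; its interior {6,7,2,3,4}; cl(A) = X∖{6,7,2,3,4} = {1,5}
With k = closure, c = complement:
  1. A     = {5}
  2. kA    = {1,5}
  3. cA    = {6,1,7,2,3,4}
  4. ckA   = {6,7,2,3,4}
  5. kcA   = {6,1,7,2,3,4,5}
  6. ckcA  = {}
k, c of each give nothing new

6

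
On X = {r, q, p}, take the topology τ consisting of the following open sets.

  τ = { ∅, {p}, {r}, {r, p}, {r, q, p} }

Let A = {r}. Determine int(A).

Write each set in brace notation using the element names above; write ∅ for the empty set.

{r}

interior: largest open inside A is {r} (from ∅, {r})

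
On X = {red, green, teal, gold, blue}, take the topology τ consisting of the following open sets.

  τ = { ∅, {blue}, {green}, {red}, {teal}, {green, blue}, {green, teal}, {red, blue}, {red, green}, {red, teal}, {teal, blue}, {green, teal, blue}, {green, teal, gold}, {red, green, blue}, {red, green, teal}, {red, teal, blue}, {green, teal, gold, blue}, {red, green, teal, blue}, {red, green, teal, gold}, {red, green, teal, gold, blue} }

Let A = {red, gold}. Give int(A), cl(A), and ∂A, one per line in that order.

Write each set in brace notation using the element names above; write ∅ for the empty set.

int(A) = {red}
cl(A)  = {red, gold}
∂A     = {gold}

opens ⊆ A: ∅, {red}; union → int = {red}
complement {green, teal, blue}; its interior {green, teal, blue}; cl(A) = X∖{green, teal, blue} = {red, gold}
boundary = {red, gold} ∖ {red} = {gold}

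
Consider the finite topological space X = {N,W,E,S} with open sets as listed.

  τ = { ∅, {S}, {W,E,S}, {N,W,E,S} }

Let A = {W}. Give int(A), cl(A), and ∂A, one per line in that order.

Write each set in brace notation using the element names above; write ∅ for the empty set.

open subsets of A: ∅; so int(A) = ∅
closure: X∖int(X∖A) = X∖{S} = {N,W,E}
∂A = {N,W,E} minus ∅ = {N,W,E}

int(A) = ∅
cl(A)  = {N,W,E}
∂A     = {N,W,E}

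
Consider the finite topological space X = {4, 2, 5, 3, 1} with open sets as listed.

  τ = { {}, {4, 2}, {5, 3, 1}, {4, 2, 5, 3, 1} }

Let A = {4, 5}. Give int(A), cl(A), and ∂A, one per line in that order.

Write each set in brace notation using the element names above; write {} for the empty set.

int(A) = {}
cl(A)  = {4, 2, 5, 3, 1}
∂A     = {4, 2, 5, 3, 1}

opens ⊆ A: {}; union → int = {}
complement {2, 3, 1}; its interior {}; cl(A) = X∖{} = {4, 2, 5, 3, 1}
boundary = {4, 2, 5, 3, 1} ∖ {} = {4, 2, 5, 3, 1}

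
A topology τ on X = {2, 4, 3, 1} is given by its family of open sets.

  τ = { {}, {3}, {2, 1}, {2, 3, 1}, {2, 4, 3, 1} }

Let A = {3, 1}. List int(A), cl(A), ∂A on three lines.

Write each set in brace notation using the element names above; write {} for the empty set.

interior: largest open inside A is {3} (from {}, {3})
cl via duality: int({2, 4}) = {}, so X∖{} = {2, 4, 3, 1}
cl∖int = {2, 4, 1}

int(A) = {3}
cl(A)  = {2, 4, 3, 1}
∂A     = {2, 4, 1}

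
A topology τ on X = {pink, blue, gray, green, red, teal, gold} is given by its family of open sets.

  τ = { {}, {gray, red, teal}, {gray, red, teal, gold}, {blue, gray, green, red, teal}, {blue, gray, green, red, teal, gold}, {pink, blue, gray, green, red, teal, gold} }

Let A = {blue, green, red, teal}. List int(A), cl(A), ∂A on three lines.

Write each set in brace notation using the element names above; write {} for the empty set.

int(A) = {}
cl(A)  = {pink, blue, gray, green, red, teal, gold}
∂A     = {pink, blue, gray, green, red, teal, gold}

open subsets of A: {}; so int(A) = {}
closure: X∖int(X∖A) = X∖{} = {pink, blue, gray, green, red, teal, gold}
∂A = {pink, blue, gray, green, red, teal, gold} minus {} = {pink, blue, gray, green, red, teal, gold}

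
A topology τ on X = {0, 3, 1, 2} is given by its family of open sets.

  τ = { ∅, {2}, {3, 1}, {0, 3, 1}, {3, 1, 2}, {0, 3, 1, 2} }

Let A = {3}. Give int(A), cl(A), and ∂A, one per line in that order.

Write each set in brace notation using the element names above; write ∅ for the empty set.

opens ⊆ A: ∅; union → int = ∅
complement {0, 1, 2}; its interior {2}; cl(A) = X∖{2} = {0, 3, 1}
boundary = {0, 3, 1} ∖ ∅ = {0, 3, 1}

int(A) = ∅
cl(A)  = {0, 3, 1}
∂A     = {0, 3, 1}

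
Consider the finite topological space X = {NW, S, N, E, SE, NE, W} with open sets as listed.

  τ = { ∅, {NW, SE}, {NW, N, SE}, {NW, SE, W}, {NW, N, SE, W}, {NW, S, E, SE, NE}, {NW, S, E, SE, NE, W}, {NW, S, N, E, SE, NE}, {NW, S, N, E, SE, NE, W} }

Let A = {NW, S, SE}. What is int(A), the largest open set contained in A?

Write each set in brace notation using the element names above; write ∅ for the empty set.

{NW, SE}

open subsets of A: ∅, {NW, SE}; so int(A) = {NW, SE}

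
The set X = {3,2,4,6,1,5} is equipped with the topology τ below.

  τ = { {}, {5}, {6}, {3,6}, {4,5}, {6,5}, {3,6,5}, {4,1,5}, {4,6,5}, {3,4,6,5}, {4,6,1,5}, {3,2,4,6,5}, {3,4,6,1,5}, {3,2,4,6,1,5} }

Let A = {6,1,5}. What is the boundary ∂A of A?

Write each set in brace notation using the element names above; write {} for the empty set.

interior: largest open inside A is {6,5} (from {}, {6}, {5}, {6,5})
cl via duality: int({3,2,4}) = {}, so X∖{} = {3,2,4,6,1,5}
cl∖int = {3,2,4,1}

{3,2,4,1}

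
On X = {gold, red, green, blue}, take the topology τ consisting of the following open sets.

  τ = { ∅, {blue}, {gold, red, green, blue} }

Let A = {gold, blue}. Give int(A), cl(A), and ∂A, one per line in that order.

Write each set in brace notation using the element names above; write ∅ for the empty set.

U open, U⊆A: ∅, {blue}. int(A) = ⋃ = {blue}
X∖A={red, green}, int(X∖A)=∅, hence cl(A)={gold, red, green, blue}
∂A: remove int from cl → {gold, red, green}

int(A) = {blue}
cl(A)  = {gold, red, green, blue}
∂A     = {gold, red, green}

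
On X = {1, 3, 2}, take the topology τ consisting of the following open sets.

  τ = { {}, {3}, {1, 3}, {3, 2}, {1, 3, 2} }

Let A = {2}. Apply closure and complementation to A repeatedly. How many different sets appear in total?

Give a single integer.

4

complement {1, 3}; its interior {1, 3}; cl(A) = X∖{1, 3} = {2}
With k = closure, c = complement:
  1. A     = {2}
  2. cA    = {1, 3}
  3. kcA   = {1, 3, 2}
  4. ckcA  = {}
k, c of each give nothing new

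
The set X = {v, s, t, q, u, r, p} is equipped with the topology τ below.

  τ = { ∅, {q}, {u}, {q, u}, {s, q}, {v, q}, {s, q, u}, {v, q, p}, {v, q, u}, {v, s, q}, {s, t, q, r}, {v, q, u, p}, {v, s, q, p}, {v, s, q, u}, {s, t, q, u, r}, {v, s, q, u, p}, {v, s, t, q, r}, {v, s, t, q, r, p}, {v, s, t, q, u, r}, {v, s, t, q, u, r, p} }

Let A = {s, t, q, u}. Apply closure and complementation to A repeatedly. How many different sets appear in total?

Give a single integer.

6

complement {v, r, p}; its interior ∅; cl(A) = X∖∅ = {v, s, t, q, u, r, p}
With k = closure, c = complement:
  1. A     = {s, t, q, u}
  2. kA    = {v, s, t, q, u, r, p}
  3. cA    = {v, r, p}
  4. ckA   = ∅
  5. kcA   = {v, t, r, p}
  6. ckcA  = {s, q, u}
k, c of each give nothing new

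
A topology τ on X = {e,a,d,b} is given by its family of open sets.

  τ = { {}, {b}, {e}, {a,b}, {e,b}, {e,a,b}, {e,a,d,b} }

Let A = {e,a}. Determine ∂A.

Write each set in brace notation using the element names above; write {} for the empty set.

{a,d}

opens ⊆ A: {}, {e}; union → int = {e}
complement {d,b}; its interior {b}; cl(A) = X∖{b} = {e,a,d}
boundary = {e,a,d} ∖ {e} = {a,d}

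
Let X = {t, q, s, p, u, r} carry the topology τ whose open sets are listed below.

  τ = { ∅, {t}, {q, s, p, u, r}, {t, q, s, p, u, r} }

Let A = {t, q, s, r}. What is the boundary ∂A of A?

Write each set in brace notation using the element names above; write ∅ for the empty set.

U open, U⊆A: ∅, {t}. int(A) = ⋃ = {t}
X∖A={p, u}, int(X∖A)=∅, hence cl(A)={t, q, s, p, u, r}
∂A: remove int from cl → {q, s, p, u, r}

{q, s, p, u, r}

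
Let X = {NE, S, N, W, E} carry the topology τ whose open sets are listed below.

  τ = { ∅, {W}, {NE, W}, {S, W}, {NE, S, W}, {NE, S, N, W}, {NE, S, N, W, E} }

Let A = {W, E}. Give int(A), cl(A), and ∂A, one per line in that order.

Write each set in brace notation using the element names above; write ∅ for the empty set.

opens ⊆ A: ∅, {W}; union → int = {W}
complement {NE, S, N}; its interior ∅; cl(A) = X∖∅ = {NE, S, N, W, E}
boundary = {NE, S, N, W, E} ∖ {W} = {NE, S, N, E}

int(A) = {W}
cl(A)  = {NE, S, N, W, E}
∂A     = {NE, S, N, E}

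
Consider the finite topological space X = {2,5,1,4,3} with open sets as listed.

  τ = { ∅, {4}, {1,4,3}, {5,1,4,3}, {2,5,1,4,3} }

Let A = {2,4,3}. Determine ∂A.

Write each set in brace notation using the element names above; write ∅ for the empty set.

U open, U⊆A: ∅, {4}. int(A) = ⋃ = {4}
X∖A={5,1}, int(X∖A)=∅, hence cl(A)={2,5,1,4,3}
∂A: remove int from cl → {2,5,1,3}

{2,5,1,3}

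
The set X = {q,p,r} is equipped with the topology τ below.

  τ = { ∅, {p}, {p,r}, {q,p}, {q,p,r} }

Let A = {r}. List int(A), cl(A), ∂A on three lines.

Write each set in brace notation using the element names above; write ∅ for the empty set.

int(A) = ∅
cl(A)  = {r}
∂A     = {r}

opens ⊆ A: ∅; union → int = ∅
complement {q,p}; its interior {q,p}; cl(A) = X∖{q,p} = {r}
boundary = {r} ∖ ∅ = {r}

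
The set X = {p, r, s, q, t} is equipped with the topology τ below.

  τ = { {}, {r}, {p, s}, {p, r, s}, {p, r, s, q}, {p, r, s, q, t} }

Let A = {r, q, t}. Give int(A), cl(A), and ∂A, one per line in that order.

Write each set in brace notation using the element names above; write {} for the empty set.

int(A) = {r}
cl(A)  = {r, q, t}
∂A     = {q, t}

U open, U⊆A: {}, {r}. int(A) = ⋃ = {r}
X∖A={p, s}, int(X∖A)={p, s}, hence cl(A)={r, q, t}
∂A: remove int from cl → {q, t}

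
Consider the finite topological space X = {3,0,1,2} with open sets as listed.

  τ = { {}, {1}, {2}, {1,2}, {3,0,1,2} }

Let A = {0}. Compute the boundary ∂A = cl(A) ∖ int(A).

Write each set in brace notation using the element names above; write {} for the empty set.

U open, U⊆A: {}. int(A) = ⋃ = {}
X∖A={3,1,2}, int(X∖A)={1,2}, hence cl(A)={3,0}
∂A: remove int from cl → {3,0}

{3,0}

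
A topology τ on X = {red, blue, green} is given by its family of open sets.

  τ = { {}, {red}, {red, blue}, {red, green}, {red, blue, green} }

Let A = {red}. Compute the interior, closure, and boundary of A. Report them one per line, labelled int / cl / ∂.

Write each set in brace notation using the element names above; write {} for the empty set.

int(A) = {red}
cl(A)  = {red, blue, green}
∂A     = {blue, green}

open subsets of A: {}, {red}; so int(A) = {red}
closure: X∖int(X∖A) = X∖{} = {red, blue, green}
∂A = {red, blue, green} minus {red} = {blue, green}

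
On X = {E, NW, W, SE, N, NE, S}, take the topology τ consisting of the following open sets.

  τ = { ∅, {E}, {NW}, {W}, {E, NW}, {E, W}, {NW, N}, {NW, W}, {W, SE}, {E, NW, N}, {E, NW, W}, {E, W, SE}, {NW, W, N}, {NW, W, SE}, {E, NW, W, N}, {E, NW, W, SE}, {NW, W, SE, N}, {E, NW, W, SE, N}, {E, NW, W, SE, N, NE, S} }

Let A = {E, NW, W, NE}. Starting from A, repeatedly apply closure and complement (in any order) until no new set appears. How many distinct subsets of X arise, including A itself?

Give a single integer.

X∖A={SE, N, S}, int(X∖A)=∅, hence cl(A)={E, NW, W, SE, N, NE, S}
Orbit (k=closure, c=complement):
  1. A     = {E, NW, W, NE}
  2. kA    = {E, NW, W, SE, N, NE, S}
  3. cA    = {SE, N, S}
  4. ckA   = ∅
  5. kcA   = {SE, N, NE, S}
  6. ckcA  = {E, NW, W}
(closed under both — stop)

6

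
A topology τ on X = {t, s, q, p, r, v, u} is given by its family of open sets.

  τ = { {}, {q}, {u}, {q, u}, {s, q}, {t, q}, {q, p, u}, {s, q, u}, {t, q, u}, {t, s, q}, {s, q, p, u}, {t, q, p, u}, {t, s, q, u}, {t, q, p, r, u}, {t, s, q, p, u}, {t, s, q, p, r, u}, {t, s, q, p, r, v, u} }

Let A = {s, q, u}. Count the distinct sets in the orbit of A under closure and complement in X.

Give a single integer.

4

cl via duality: int({t, p, r, v}) = {}, so X∖{} = {t, s, q, p, r, v, u}
Write k for closure, c for complement:
  1. A     = {s, q, u}
  2. kA    = {t, s, q, p, r, v, u}
  3. cA    = {t, p, r, v}
  4. ckA   = {}
applying k or c yields no new set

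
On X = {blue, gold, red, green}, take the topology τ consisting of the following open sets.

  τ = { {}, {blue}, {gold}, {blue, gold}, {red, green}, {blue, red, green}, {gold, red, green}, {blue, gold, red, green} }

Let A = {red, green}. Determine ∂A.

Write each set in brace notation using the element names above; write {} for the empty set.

{}

interior: largest open inside A is {red, green} (from {}, {red, green})
cl via duality: int({blue, gold}) = {blue, gold}, so X∖{blue, gold} = {red, green}
cl∖int = {}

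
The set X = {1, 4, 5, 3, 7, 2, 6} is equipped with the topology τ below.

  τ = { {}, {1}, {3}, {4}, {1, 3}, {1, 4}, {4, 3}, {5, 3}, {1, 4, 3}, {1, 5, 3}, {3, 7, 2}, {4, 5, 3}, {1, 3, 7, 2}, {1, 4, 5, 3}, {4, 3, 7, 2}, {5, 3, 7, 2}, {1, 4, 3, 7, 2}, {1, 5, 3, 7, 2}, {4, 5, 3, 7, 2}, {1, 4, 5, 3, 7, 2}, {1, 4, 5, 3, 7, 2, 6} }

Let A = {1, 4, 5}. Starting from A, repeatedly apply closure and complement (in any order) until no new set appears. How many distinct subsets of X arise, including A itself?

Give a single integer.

complement {3, 7, 2, 6}; its interior {3, 7, 2}; cl(A) = X∖{3, 7, 2} = {1, 4, 5, 6}
With k = closure, c = complement:
  1. A     = {1, 4, 5}
  2. kA    = {1, 4, 5, 6}
  3. cA    = {3, 7, 2, 6}
  4. ckA   = {3, 7, 2}
  5. kcA   = {5, 3, 7, 2, 6}
  6. ckcA  = {1, 4}
  7. kckcA = {1, 4, 6}
  8. ckckcA = {5, 3, 7, 2}
k, c of each give nothing new

8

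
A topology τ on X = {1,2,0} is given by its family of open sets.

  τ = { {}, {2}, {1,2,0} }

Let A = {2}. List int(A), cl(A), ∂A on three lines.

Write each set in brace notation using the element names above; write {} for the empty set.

int(A) = {2}
cl(A)  = {1,2,0}
∂A     = {1,0}

interior: largest open inside A is {2} (from {}, {2})
cl via duality: int({1,0}) = {}, so X∖{} = {1,2,0}
cl∖int = {1,0}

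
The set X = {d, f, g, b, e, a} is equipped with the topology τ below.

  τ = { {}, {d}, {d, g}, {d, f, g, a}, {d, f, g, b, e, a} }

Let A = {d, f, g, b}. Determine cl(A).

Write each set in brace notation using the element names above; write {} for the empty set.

{d, f, g, b, e, a}

complement {e, a}; its interior {}; cl(A) = X∖{} = {d, f, g, b, e, a}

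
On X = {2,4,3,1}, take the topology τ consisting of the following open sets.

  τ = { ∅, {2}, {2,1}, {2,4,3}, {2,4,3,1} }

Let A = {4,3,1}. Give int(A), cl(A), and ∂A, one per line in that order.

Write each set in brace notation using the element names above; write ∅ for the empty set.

open subsets of A: ∅; so int(A) = ∅
closure: X∖int(X∖A) = X∖{2} = {4,3,1}
∂A = {4,3,1} minus ∅ = {4,3,1}

int(A) = ∅
cl(A)  = {4,3,1}
∂A     = {4,3,1}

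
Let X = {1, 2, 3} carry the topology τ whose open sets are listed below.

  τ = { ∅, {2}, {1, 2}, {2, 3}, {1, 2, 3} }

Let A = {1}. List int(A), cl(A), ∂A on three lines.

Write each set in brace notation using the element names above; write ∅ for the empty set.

open subsets of A: ∅; so int(A) = ∅
closure: X∖int(X∖A) = X∖{2, 3} = {1}
∂A = {1} minus ∅ = {1}

int(A) = ∅
cl(A)  = {1}
∂A     = {1}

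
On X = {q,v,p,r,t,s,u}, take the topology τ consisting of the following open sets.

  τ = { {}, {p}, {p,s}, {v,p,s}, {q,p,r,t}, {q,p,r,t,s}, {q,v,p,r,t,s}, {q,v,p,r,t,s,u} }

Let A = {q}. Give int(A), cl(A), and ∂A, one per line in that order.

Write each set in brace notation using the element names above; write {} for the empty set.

U open, U⊆A: {}. int(A) = ⋃ = {}
X∖A={v,p,r,t,s,u}, int(X∖A)={v,p,s}, hence cl(A)={q,r,t,u}
∂A: remove int from cl → {q,r,t,u}

int(A) = {}
cl(A)  = {q,r,t,u}
∂A     = {q,r,t,u}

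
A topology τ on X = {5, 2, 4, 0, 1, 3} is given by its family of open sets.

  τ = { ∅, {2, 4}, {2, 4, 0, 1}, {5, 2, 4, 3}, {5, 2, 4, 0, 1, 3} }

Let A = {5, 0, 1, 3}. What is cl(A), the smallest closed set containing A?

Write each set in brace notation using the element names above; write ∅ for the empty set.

{5, 0, 1, 3}

cl via duality: int({2, 4}) = {2, 4}, so X∖{2, 4} = {5, 0, 1, 3}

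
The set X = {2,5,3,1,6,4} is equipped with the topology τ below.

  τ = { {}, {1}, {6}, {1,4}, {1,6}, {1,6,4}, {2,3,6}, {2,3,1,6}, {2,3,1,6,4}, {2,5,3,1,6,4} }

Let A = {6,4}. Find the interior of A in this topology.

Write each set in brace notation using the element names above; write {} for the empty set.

U open, U⊆A: {}, {6}. int(A) = ⋃ = {6}

{6}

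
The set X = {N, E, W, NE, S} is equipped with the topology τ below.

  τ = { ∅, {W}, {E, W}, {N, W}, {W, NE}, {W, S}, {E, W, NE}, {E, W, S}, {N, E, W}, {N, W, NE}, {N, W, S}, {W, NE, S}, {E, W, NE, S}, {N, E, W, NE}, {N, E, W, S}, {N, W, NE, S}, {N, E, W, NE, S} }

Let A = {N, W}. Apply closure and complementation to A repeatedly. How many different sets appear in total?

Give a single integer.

X∖A={E, NE, S}, int(X∖A)=∅, hence cl(A)={N, E, W, NE, S}
Orbit (k=closure, c=complement):
  1. A     = {N, W}
  2. kA    = {N, E, W, NE, S}
  3. cA    = {E, NE, S}
  4. ckA   = ∅
(closed under both — stop)

4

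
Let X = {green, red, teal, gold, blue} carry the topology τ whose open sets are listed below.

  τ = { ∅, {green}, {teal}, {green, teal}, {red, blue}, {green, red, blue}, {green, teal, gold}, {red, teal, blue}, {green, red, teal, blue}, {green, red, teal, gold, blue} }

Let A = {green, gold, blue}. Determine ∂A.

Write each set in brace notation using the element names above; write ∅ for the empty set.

{red, gold, blue}

U open, U⊆A: ∅, {green}. int(A) = ⋃ = {green}
X∖A={red, teal}, int(X∖A)={teal}, hence cl(A)={green, red, gold, blue}
∂A: remove int from cl → {red, gold, blue}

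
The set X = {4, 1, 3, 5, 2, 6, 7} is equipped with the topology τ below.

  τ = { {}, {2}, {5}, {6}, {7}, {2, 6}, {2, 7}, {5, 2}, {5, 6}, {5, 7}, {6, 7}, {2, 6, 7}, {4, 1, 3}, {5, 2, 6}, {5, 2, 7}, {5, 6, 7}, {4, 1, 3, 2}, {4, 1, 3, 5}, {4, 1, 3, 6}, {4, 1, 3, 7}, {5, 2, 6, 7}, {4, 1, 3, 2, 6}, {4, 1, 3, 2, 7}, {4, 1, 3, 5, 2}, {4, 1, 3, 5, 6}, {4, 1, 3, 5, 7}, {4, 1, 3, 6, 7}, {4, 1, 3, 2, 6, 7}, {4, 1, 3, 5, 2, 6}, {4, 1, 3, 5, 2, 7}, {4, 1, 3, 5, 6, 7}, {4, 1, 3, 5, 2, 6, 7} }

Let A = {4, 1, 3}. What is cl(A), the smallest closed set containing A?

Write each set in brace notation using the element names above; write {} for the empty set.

{4, 1, 3}

X∖A={5, 2, 6, 7}, int(X∖A)={5, 2, 6, 7}, hence cl(A)={4, 1, 3}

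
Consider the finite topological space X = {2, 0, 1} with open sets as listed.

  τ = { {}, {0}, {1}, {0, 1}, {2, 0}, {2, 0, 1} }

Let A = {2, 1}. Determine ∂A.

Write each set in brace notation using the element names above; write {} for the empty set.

opens ⊆ A: {}, {1}; union → int = {1}
complement {0}; its interior {0}; cl(A) = X∖{0} = {2, 1}
boundary = {2, 1} ∖ {1} = {2}

{2}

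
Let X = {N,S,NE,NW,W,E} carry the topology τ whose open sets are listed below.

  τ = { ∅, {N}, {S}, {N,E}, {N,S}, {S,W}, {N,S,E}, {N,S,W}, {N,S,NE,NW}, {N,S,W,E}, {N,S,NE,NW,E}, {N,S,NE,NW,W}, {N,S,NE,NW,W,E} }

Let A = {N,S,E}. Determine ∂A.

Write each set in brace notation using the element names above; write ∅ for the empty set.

U open, U⊆A: ∅, {S}, {N}, {N,S}, {N,E}, {N,S,E}. int(A) = ⋃ = {N,S,E}
X∖A={NE,NW,W}, int(X∖A)=∅, hence cl(A)={N,S,NE,NW,W,E}
∂A: remove int from cl → {NE,NW,W}

{NE,NW,W}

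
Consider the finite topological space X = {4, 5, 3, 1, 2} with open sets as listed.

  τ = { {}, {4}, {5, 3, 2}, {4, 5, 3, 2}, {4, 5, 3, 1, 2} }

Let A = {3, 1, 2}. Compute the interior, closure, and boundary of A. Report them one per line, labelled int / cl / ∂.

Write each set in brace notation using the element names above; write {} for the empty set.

U open, U⊆A: {}. int(A) = ⋃ = {}
X∖A={4, 5}, int(X∖A)={4}, hence cl(A)={5, 3, 1, 2}
∂A: remove int from cl → {5, 3, 1, 2}

int(A) = {}
cl(A)  = {5, 3, 1, 2}
∂A     = {5, 3, 1, 2}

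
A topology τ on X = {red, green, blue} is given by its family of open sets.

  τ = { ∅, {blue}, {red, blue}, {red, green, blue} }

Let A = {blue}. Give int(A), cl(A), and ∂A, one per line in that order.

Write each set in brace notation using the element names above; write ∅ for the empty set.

int(A) = {blue}
cl(A)  = {red, green, blue}
∂A     = {red, green}

interior: largest open inside A is {blue} (from ∅, {blue})
cl via duality: int({red, green}) = ∅, so X∖∅ = {red, green, blue}
cl∖int = {red, green}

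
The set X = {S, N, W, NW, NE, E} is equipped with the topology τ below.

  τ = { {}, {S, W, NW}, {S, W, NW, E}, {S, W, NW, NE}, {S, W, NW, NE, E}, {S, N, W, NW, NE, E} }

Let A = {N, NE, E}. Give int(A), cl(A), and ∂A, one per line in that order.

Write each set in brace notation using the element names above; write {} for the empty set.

int(A) = {}
cl(A)  = {N, NE, E}
∂A     = {N, NE, E}

open subsets of A: {}; so int(A) = {}
closure: X∖int(X∖A) = X∖{S, W, NW} = {N, NE, E}
∂A = {N, NE, E} minus {} = {N, NE, E}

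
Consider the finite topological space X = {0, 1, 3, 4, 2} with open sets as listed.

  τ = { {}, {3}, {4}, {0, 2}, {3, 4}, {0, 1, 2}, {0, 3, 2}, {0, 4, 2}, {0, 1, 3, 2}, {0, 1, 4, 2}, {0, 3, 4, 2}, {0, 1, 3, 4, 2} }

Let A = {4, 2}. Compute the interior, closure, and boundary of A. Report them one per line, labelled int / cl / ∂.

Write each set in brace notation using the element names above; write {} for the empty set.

int(A) = {4}
cl(A)  = {0, 1, 4, 2}
∂A     = {0, 1, 2}

open subsets of A: {}, {4}; so int(A) = {4}
closure: X∖int(X∖A) = X∖{3} = {0, 1, 4, 2}
∂A = {0, 1, 4, 2} minus {4} = {0, 1, 2}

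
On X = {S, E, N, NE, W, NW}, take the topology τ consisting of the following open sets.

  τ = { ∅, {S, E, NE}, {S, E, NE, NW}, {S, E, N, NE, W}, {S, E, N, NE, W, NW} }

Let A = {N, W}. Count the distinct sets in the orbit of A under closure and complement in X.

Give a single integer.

complement {S, E, NE, NW}; its interior {S, E, NE, NW}; cl(A) = X∖{S, E, NE, NW} = {N, W}
With k = closure, c = complement:
  1. A     = {N, W}
  2. cA    = {S, E, NE, NW}
  3. kcA   = {S, E, N, NE, W, NW}
  4. ckcA  = ∅
k, c of each give nothing new

4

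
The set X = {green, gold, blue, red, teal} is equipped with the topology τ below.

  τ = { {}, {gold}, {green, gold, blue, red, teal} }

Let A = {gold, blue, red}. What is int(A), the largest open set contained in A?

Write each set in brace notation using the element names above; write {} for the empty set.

open subsets of A: {}, {gold}; so int(A) = {gold}

{gold}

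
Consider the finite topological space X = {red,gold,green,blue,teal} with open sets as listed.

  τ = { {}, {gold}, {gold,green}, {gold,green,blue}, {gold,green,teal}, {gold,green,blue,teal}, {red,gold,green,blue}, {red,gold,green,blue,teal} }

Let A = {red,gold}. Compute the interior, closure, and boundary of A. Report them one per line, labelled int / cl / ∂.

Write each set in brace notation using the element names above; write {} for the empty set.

interior: largest open inside A is {gold} (from {}, {gold})
cl via duality: int({green,blue,teal}) = {}, so X∖{} = {red,gold,green,blue,teal}
cl∖int = {red,green,blue,teal}

int(A) = {gold}
cl(A)  = {red,gold,green,blue,teal}
∂A     = {red,green,blue,teal}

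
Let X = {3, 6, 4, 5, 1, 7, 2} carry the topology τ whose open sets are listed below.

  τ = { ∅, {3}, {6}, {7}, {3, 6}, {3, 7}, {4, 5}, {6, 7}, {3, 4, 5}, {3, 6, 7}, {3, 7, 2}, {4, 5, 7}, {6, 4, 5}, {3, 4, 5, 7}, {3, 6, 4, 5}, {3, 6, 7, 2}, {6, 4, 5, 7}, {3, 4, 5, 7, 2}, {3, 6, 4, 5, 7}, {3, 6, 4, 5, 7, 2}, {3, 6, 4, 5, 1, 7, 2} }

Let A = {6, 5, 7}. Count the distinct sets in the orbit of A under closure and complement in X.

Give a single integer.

10

closure: X∖int(X∖A) = X∖{3} = {6, 4, 5, 1, 7, 2}
Let k=closure and c=complement:
  1. A     = {6, 5, 7}
  2. kA    = {6, 4, 5, 1, 7, 2}
  3. cA    = {3, 4, 1, 2}
  4. ckA   = {3}
  5. kcA   = {3, 4, 5, 1, 2}
  6. kckA  = {3, 1, 2}
  7. ckcA  = {6, 7}
  8. ckckA = {6, 4, 5, 7}
  9. kckcA = {6, 1, 7, 2}
  10. ckckcA = {3, 4, 5}
— saturated at 10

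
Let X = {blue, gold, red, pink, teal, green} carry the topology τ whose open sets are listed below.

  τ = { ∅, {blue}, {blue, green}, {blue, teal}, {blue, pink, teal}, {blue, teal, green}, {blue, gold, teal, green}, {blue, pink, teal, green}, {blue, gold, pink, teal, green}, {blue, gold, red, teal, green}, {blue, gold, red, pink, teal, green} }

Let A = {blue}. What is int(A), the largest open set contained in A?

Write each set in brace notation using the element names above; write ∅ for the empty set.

U open, U⊆A: ∅, {blue}. int(A) = ⋃ = {blue}

{blue}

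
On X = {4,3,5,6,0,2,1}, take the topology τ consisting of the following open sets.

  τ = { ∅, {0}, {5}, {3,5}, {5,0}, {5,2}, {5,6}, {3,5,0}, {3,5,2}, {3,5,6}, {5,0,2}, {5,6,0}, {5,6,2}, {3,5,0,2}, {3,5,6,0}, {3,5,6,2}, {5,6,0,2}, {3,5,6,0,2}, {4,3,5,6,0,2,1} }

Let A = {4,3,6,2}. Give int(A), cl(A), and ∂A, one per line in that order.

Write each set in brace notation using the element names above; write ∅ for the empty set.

interior: largest open inside A is ∅ (from ∅)
cl via duality: int({5,0,1}) = {5,0}, so X∖{5,0} = {4,3,6,2,1}
cl∖int = {4,3,6,2,1}

int(A) = ∅
cl(A)  = {4,3,6,2,1}
∂A     = {4,3,6,2,1}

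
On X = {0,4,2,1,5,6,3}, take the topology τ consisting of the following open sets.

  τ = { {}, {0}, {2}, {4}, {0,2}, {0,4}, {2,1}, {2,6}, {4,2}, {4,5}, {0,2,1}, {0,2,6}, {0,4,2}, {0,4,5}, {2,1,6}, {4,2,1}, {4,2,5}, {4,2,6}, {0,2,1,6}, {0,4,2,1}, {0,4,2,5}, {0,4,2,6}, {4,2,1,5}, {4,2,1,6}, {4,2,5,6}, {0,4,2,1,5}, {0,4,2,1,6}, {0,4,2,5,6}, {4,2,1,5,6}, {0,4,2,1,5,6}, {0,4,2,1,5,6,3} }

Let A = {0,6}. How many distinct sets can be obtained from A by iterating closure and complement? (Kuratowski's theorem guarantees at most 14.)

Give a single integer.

8

complement {4,2,1,5,3}; its interior {4,2,1,5}; cl(A) = X∖{4,2,1,5} = {0,6,3}
With k = closure, c = complement:
  1. A     = {0,6}
  2. kA    = {0,6,3}
  3. cA    = {4,2,1,5,3}
  4. ckA   = {4,2,1,5}
  5. kcA   = {4,2,1,5,6,3}
  6. ckcA  = {0}
  7. kckcA = {0,3}
  8. ckckcA = {4,2,1,5,6}
k, c of each give nothing new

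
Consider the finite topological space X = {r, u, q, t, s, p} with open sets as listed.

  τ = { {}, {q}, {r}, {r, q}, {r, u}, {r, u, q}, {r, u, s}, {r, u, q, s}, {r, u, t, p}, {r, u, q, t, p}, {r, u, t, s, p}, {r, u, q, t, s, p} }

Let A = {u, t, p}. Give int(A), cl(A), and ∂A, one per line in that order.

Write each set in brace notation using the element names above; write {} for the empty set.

opens ⊆ A: {}; union → int = {}
complement {r, q, s}; its interior {r, q}; cl(A) = X∖{r, q} = {u, t, s, p}
boundary = {u, t, s, p} ∖ {} = {u, t, s, p}

int(A) = {}
cl(A)  = {u, t, s, p}
∂A     = {u, t, s, p}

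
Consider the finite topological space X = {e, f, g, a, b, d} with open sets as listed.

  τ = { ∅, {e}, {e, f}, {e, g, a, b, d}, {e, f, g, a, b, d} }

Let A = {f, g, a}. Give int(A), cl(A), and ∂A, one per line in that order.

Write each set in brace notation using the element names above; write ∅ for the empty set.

open subsets of A: ∅; so int(A) = ∅
closure: X∖int(X∖A) = X∖{e} = {f, g, a, b, d}
∂A = {f, g, a, b, d} minus ∅ = {f, g, a, b, d}

int(A) = ∅
cl(A)  = {f, g, a, b, d}
∂A     = {f, g, a, b, d}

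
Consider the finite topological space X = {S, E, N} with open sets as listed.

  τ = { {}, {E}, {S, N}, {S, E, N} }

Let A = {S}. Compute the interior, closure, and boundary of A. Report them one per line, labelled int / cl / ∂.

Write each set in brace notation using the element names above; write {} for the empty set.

interior: largest open inside A is {} (from {})
cl via duality: int({E, N}) = {E}, so X∖{E} = {S, N}
cl∖int = {S, N}

int(A) = {}
cl(A)  = {S, N}
∂A     = {S, N}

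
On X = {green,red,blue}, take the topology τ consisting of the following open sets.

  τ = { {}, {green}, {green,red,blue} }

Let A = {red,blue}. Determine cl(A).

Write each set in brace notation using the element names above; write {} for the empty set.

{red,blue}

X∖A={green}, int(X∖A)={green}, hence cl(A)={red,blue}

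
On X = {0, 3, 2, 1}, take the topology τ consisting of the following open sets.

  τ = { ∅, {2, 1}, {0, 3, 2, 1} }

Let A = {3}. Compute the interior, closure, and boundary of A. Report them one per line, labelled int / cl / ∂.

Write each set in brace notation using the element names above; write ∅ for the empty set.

interior: largest open inside A is ∅ (from ∅)
cl via duality: int({0, 2, 1}) = {2, 1}, so X∖{2, 1} = {0, 3}
cl∖int = {0, 3}

int(A) = ∅
cl(A)  = {0, 3}
∂A     = {0, 3}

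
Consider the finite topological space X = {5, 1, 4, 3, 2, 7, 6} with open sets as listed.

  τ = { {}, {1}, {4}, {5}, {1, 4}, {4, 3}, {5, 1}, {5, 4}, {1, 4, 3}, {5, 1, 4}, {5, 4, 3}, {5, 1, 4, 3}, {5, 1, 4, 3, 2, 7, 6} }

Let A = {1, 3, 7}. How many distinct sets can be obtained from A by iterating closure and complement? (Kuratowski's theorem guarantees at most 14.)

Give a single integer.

8

cl via duality: int({5, 4, 2, 6}) = {5, 4}, so X∖{5, 4} = {1, 3, 2, 7, 6}
Write k for closure, c for complement:
  1. A     = {1, 3, 7}
  2. kA    = {1, 3, 2, 7, 6}
  3. cA    = {5, 4, 2, 6}
  4. ckA   = {5, 4}
  5. kcA   = {5, 4, 3, 2, 7, 6}
  6. ckcA  = {1}
  7. kckcA = {1, 2, 7, 6}
  8. ckckcA = {5, 4, 3}
applying k or c yields no new set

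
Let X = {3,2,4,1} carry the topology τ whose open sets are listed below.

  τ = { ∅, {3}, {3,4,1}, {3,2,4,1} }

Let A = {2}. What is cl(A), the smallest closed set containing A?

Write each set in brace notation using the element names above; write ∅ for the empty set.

{2}

complement {3,4,1}; its interior {3,4,1}; cl(A) = X∖{3,4,1} = {2}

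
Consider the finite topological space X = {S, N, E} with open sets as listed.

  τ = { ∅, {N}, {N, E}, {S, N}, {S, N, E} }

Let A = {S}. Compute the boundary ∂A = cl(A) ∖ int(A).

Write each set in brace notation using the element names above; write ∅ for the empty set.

opens ⊆ A: ∅; union → int = ∅
complement {N, E}; its interior {N, E}; cl(A) = X∖{N, E} = {S}
boundary = {S} ∖ ∅ = {S}

{S}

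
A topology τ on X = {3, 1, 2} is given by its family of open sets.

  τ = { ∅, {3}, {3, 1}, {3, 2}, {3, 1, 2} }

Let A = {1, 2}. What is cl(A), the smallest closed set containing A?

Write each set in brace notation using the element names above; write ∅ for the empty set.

{1, 2}

closure: X∖int(X∖A) = X∖{3} = {1, 2}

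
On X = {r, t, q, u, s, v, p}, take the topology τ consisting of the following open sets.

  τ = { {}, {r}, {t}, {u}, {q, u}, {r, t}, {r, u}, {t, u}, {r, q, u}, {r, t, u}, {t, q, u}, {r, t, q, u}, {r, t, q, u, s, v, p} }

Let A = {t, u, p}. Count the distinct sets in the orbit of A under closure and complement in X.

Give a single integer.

8

closure: X∖int(X∖A) = X∖{r} = {t, q, u, s, v, p}
Let k=closure and c=complement:
  1. A     = {t, u, p}
  2. kA    = {t, q, u, s, v, p}
  3. cA    = {r, q, s, v}
  4. ckA   = {r}
  5. kcA   = {r, q, s, v, p}
  6. kckA  = {r, s, v, p}
  7. ckcA  = {t, u}
  8. ckckA = {t, q, u}
— saturated at 8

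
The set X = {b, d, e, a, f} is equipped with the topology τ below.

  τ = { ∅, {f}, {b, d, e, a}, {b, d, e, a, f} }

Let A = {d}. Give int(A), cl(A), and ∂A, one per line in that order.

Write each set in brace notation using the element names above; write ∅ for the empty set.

int(A) = ∅
cl(A)  = {b, d, e, a}
∂A     = {b, d, e, a}

interior: largest open inside A is ∅ (from ∅)
cl via duality: int({b, e, a, f}) = {f}, so X∖{f} = {b, d, e, a}
cl∖int = {b, d, e, a}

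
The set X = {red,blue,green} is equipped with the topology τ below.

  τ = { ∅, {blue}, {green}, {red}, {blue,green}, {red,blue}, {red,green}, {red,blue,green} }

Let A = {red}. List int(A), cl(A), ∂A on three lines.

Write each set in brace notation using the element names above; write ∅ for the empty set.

opens ⊆ A: ∅, {red}; union → int = {red}
complement {blue,green}; its interior {blue,green}; cl(A) = X∖{blue,green} = {red}
boundary = {red} ∖ {red} = ∅

int(A) = {red}
cl(A)  = {red}
∂A     = ∅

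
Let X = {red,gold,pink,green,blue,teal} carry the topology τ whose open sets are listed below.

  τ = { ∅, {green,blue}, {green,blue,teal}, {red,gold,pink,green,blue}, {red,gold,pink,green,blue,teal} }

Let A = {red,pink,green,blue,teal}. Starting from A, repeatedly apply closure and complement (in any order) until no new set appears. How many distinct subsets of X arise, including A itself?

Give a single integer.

X∖A={gold}, int(X∖A)=∅, hence cl(A)={red,gold,pink,green,blue,teal}
Orbit (k=closure, c=complement):
  1. A     = {red,pink,green,blue,teal}
  2. kA    = {red,gold,pink,green,blue,teal}
  3. cA    = {gold}
  4. ckA   = ∅
  5. kcA   = {red,gold,pink}
  6. ckcA  = {green,blue,teal}
(closed under both — stop)

6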